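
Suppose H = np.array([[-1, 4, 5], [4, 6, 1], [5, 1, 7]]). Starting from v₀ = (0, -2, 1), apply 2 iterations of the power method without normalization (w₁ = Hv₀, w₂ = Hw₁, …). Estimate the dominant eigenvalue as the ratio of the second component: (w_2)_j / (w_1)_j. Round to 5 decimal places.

w1 = Hv₀ = ((-1)·0 + 4·(-2) + 5·1; 4·0 + 6·(-2) + 1·1; 5·0 + 1·(-2) + 7·1) = (-3, -11, 5)
w2 = Hw1 = ((-1)·(-3) + 4·(-11) + 5·5; 4·(-3) + 6·(-11) + 1·5; 5·(-3) + 1·(-11) + 7·5) = (-16, -73, 9)
Ratio at component: -73 / -11 = 6.63636

6.63636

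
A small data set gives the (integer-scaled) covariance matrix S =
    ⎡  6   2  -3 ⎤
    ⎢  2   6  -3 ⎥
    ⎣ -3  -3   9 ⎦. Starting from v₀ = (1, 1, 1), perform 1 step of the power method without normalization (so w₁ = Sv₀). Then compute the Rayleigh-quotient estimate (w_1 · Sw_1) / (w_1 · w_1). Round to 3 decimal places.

λ ≈ 5.102

w1 = Sv₀ = (5, 5, 3)
Sw1 = (31, 31, -3)
w1·Sw1 = 5·31 + 5·31 + 3·(-3) = 301; w1·w1 = 5·5 + 5·5 + 3·3 = 59
λ ≈ 301/59 = 5.102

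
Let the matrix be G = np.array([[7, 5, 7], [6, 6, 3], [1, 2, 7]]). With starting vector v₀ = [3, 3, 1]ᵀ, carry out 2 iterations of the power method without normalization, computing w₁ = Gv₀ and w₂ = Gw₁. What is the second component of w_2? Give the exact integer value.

540

w1 = Gv₀ = (43, 39, 16)
w2 = Gw1 = (608, 540, 233)
The requested component of w2 is 540.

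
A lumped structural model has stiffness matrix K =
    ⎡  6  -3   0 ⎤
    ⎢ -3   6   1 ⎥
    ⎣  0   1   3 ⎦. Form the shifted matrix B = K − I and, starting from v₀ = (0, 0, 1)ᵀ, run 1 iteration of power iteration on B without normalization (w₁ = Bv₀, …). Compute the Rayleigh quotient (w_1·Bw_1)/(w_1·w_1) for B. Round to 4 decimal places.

3.4000

B = K − I has rows (5, -3, 0); (-3, 5, 1); (0, 1, 2)
w1 = Bv₀ = (0, 1, 2)
Bw1 = (-3, 7, 5)
w1·Bw1 = 17; w1·w1 = 5; μ ≈ 17/5 = 3.4000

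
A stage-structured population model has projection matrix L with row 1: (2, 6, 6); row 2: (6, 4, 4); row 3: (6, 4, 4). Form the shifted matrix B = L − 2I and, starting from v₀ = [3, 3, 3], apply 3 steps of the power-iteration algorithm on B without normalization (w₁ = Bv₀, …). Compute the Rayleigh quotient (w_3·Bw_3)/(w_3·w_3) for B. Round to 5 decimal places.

B = L − 2I has rows (0, 6, 6); (6, 2, 4); (6, 4, 2)
w1 = Bv₀ = (36, 36, 36)
w2 = Bw1 = (432, 432, 432)
w3 = Bw2 = (5184, 5184, 5184)
Bw3 = (62208, 62208, 62208)
w3·Bw3 = 967458816; w3·w3 = 80621568; μ ≈ 967458816/80621568 = 12.00000

12.00000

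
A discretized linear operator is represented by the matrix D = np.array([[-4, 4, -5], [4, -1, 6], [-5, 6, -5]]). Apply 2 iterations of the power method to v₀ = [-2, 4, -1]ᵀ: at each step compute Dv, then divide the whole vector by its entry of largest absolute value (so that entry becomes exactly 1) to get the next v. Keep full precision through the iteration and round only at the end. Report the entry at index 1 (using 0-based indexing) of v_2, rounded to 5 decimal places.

-0.82143

Dv0 = (29.000000, -18.000000, 39.000000); divide by 39.000000 → v1 = (0.743590, -0.461538, 1.000000)
Dv1 = (-9.820513, 9.435897, -11.487179); divide by -11.487179 → v2 = (0.854911, -0.821429, 1.000000)
Requested entry of v2: 368/-448 = -0.82143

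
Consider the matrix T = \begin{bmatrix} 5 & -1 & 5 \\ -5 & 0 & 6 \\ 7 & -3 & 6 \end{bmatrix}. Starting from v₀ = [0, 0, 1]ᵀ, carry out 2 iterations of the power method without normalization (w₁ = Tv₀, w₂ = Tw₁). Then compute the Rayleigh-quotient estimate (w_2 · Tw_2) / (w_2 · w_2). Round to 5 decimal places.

w1 = Tv₀ = (5, 6, 6)
w2 = Tw1 = (49, 11, 53)
Tw2 = (499, 73, 628)
w2·Tw2 = 49·499 + 11·73 + 53·628 = 58538; w2·w2 = 49·49 + 11·11 + 53·53 = 5331
λ ≈ 58538/5331 = 10.98068

λ ≈ 10.98068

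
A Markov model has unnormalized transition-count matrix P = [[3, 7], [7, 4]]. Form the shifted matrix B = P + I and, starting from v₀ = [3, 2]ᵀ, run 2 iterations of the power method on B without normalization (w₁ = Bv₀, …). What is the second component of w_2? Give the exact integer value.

337

B = P + I has rows (4, 7); (7, 5)
w1 = Bv₀ = (4·3 + 7·2; 7·3 + 5·2) = (26, 31)
w2 = Bw1 = (4·26 + 7·31; 7·26 + 5·31) = (321, 337)
Requested component of w2: 337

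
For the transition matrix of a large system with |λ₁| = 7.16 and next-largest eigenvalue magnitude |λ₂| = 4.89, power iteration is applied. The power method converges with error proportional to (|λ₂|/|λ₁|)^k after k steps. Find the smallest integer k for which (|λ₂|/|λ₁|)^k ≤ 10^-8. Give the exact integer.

49

|λ₂/λ₁| = 4.89/7.16 = 0.68296
Need k ≥ ln(10^-8) / ln(0.68296) = -18.4207 / -0.3813 ≈ 48.308
Smallest integer k satisfying the bound: 49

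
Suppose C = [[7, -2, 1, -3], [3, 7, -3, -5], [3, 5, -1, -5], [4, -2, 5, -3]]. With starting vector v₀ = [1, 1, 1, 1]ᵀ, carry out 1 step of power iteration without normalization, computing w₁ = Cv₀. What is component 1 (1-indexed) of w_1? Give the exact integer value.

w1 = Cv₀ = (7·1 + (-2)·1 + 1·1 + (-3)·1; 3·1 + 7·1 + (-3)·1 + (-5)·1; 3·1 + 5·1 + (-1)·1 + (-5)·1; 4·1 + (-2)·1 + 5·1 + (-3)·1) = (3, 2, 2, 4)
The requested component of w1 is 3.

3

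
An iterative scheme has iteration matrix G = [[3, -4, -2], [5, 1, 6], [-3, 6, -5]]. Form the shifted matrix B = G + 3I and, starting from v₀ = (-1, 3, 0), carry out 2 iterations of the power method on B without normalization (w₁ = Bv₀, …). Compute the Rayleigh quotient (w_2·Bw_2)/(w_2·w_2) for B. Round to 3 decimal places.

7.205

B = G + 3I has rows (6, -4, -2); (5, 4, 6); (-3, 6, -2)
w1 = Bv₀ = (6·(-1) + (-4)·3 + (-2)·0; 5·(-1) + 4·3 + 6·0; (-3)·(-1) + 6·3 + (-2)·0) = (-18, 7, 21)
w2 = Bw1 = (6·(-18) + (-4)·7 + (-2)·21; 5·(-18) + 4·7 + 6·21; (-3)·(-18) + 6·7 + (-2)·21) = (-178, 64, 54)
Bw2 = (-1432, -310, 810)
w2·Bw2 = 278796; w2·w2 = 38696; μ ≈ 278796/38696 = 7.205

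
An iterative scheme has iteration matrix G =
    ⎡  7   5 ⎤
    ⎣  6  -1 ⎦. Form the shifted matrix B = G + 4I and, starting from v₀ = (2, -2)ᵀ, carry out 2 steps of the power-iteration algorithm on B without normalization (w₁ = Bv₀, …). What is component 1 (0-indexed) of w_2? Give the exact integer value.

B = G + 4I has rows (11, 5); (6, 3)
w1 = Bv₀ = (12, 6)
w2 = Bw1 = (162, 90)
Requested component of w2: 90

90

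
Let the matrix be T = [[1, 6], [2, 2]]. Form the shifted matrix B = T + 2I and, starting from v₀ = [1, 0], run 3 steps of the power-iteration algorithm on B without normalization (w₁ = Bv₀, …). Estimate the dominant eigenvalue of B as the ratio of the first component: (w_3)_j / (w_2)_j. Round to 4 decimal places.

μ ≈ 7.0000

B = T + 2I has rows (3, 6); (2, 4)
w1 = Bv₀ = (3·1 + 6·0; 2·1 + 4·0) = (3, 2)
w2 = Bw1 = (3·3 + 6·2; 2·3 + 4·2) = (21, 14)
w3 = Bw2 = (147, 98)
Ratio: 147/21 = 7.0000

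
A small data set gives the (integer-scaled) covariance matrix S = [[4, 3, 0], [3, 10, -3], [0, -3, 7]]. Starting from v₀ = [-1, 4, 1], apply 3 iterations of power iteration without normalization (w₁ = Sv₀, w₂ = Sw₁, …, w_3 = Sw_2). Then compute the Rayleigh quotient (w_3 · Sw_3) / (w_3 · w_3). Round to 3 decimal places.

w1 = Sv₀ = (4·(-1) + 3·4 + 0·1; 3·(-1) + 10·4 + (-3)·1; 0·(-1) + (-3)·4 + 7·1) = (8, 34, -5)
w2 = Sw1 = (4·8 + 3·34 + 0·(-5); 3·8 + 10·34 + (-3)·(-5); 0·8 + (-3)·34 + 7·(-5)) = (134, 379, -137)
w3 = Sw2 = (1673, 4603, -2096)
Sw3 = (20501, 57337, -28481)
w3·Sw3 = 1673·20501 + 4603·57337 + (-2096)·(-28481) = 357916560; w3·w3 = 1673·1673 + 4603·4603 + (-2096)·(-2096) = 28379754
λ ≈ 357916560/28379754 = 12.612

λ ≈ 12.612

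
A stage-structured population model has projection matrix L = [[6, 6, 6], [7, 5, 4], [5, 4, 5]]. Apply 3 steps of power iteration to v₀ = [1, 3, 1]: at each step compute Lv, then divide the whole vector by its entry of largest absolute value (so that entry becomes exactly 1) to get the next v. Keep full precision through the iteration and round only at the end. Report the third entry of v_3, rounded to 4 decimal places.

Lv0 = (30.00000, 26.00000, 22.00000); divide by 30.00000 → v1 = (1.00000, 0.86667, 0.73333)
Lv1 = (15.60000, 14.26667, 12.13333); divide by 15.60000 → v2 = (1.00000, 0.91453, 0.77778)
Lv2 = (16.15385, 14.68376, 12.54701); divide by 16.15385 → v3 = (1.00000, 0.90899, 0.77672)
Requested entry of v3: 5872/7560 = 0.7767

0.7767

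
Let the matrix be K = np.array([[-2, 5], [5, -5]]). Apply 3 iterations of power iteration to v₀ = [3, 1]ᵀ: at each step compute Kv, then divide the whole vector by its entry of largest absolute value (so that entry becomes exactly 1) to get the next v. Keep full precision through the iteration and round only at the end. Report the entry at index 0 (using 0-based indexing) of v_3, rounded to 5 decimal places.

-0.70841

Kv0 = (-1.000000, 10.000000); divide by 10.000000 → v1 = (-0.100000, 1.000000)
Kv1 = (5.200000, -5.500000); divide by -5.500000 → v2 = (-0.945455, 1.000000)
Kv2 = (6.890909, -9.727273); divide by -9.727273 → v3 = (-0.708411, 1.000000)
Requested entry of v3: -379/535 = -0.70841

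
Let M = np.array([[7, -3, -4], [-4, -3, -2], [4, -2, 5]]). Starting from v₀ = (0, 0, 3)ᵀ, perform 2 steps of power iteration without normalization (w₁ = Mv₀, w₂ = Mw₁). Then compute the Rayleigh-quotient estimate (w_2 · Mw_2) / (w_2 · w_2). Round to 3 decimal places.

w1 = Mv₀ = (-12, -6, 15)
w2 = Mw1 = (-126, 36, 39)
Mw2 = (-1146, 318, -381)
w2·Mw2 = (-126)·(-1146) + 36·318 + 39·(-381) = 140985; w2·w2 = (-126)·(-126) + 36·36 + 39·39 = 18693
λ ≈ 140985/18693 = 7.542

λ ≈ 7.542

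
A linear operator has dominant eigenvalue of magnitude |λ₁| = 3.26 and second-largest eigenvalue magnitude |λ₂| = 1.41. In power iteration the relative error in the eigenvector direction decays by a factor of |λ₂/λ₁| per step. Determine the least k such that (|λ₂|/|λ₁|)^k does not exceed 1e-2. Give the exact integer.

|λ₂/λ₁| = 1.41/3.26 = 0.43252
Need k ≥ ln(1e-2) / ln(0.43252) = -4.6052 / -0.8381 ≈ 5.495
Smallest integer k satisfying the bound: 6

6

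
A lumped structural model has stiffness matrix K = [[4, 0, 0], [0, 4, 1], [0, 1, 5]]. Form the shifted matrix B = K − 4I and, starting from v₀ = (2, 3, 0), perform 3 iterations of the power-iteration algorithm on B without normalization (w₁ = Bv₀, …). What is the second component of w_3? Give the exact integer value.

B = K − 4I has rows (0, 0, 0); (0, 0, 1); (0, 1, 1)
w1 = Bv₀ = (0·2 + 0·3 + 0·0; 0·2 + 0·3 + 1·0; 0·2 + 1·3 + 1·0) = (0, 0, 3)
w2 = Bw1 = (0·0 + 0·0 + 0·3; 0·0 + 0·0 + 1·3; 0·0 + 1·0 + 1·3) = (0, 3, 3)
w3 = Bw2 = (0, 3, 6)
Requested component of w3: 3

3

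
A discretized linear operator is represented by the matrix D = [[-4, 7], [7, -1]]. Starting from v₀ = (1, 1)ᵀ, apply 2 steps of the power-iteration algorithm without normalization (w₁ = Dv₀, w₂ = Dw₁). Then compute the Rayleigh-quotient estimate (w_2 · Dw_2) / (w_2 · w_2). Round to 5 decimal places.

2.20000

w1 = Dv₀ = (3, 6)
w2 = Dw1 = (30, 15)
Dw2 = (-15, 195)
w2·Dw2 = 30·(-15) + 15·195 = 2475; w2·w2 = 30·30 + 15·15 = 1125
λ ≈ 2475/1125 = 2.20000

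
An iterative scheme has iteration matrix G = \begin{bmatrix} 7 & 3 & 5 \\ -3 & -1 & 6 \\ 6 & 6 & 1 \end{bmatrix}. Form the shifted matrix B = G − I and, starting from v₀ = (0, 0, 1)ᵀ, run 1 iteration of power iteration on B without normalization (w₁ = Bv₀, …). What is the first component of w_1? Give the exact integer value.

5

B = G − I has rows (6, 3, 5); (-3, -2, 6); (6, 6, 0)
w1 = Bv₀ = (5, 6, 0)
Requested component of w1: 5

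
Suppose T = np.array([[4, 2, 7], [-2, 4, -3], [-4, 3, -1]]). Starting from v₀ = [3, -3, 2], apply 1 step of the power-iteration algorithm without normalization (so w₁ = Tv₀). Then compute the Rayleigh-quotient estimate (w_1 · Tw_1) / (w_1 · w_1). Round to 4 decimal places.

w1 = Tv₀ = (4·3 + 2·(-3) + 7·2; (-2)·3 + 4·(-3) + (-3)·2; (-4)·3 + 3·(-3) + (-1)·2) = (20, -24, -23)
Tw1 = (-129, -67, -129)
w1·Tw1 = 20·(-129) + (-24)·(-67) + (-23)·(-129) = 1995; w1·w1 = 20·20 + (-24)·(-24) + (-23)·(-23) = 1505
λ ≈ 1995/1505 = 1.3256

1.3256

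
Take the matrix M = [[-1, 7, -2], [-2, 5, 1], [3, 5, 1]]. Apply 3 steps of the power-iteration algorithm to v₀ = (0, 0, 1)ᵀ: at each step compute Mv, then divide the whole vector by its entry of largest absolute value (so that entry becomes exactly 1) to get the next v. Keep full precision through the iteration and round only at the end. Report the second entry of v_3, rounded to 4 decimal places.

0.5070

Mv0 = (-2.00000, 1.00000, 1.00000); divide by -2.00000 → v1 = (1.00000, -0.50000, -0.50000)
Mv1 = (-3.50000, -5.00000, 0.00000); divide by -5.00000 → v2 = (0.70000, 1.00000, 0.00000)
Mv2 = (6.30000, 3.60000, 7.10000); divide by 7.10000 → v3 = (0.88732, 0.50704, 1.00000)
Requested entry of v3: 36/71 = 0.5070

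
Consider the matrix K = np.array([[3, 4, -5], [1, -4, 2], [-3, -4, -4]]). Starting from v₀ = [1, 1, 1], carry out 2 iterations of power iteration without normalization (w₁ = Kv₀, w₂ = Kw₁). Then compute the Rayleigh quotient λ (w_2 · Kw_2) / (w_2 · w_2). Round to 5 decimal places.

-3.92883

w1 = Kv₀ = (2, -1, -11)
w2 = Kw1 = (57, -16, 42)
Kw2 = (-103, 205, -275)
w2·Kw2 = 57·(-103) + (-16)·205 + 42·(-275) = -20701; w2·w2 = 57·57 + (-16)·(-16) + 42·42 = 5269
λ ≈ -20701/5269 = -3.92883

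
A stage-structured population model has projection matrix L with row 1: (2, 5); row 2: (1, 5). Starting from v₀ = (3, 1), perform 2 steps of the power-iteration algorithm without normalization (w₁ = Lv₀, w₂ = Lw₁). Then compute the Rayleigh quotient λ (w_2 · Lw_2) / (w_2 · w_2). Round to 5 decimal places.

w1 = Lv₀ = (2·3 + 5·1; 1·3 + 5·1) = (11, 8)
w2 = Lw1 = (2·11 + 5·8; 1·11 + 5·8) = (62, 51)
Lw2 = (379, 317)
w2·Lw2 = 62·379 + 51·317 = 39665; w2·w2 = 62·62 + 51·51 = 6445
λ ≈ 39665/6445 = 6.15438

λ ≈ 6.15438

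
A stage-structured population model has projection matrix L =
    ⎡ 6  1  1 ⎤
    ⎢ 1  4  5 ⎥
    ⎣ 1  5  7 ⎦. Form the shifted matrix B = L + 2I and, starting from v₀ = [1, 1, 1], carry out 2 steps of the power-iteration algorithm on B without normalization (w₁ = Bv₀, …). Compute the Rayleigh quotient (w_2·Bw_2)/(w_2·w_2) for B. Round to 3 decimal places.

μ ≈ 13.018

B = L + 2I has rows (8, 1, 1); (1, 6, 5); (1, 5, 9)
w1 = Bv₀ = (10, 12, 15)
w2 = Bw1 = (107, 157, 205)
Bw2 = (1218, 2074, 2737)
w2·Bw2 = 1017029; w2·w2 = 78123; μ ≈ 1017029/78123 = 13.018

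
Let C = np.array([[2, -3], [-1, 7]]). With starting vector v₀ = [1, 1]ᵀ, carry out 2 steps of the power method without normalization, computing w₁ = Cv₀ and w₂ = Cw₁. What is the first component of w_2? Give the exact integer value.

w1 = Cv₀ = (-1, 6)
w2 = Cw1 = (-20, 43)
The requested component of w2 is -20.

-20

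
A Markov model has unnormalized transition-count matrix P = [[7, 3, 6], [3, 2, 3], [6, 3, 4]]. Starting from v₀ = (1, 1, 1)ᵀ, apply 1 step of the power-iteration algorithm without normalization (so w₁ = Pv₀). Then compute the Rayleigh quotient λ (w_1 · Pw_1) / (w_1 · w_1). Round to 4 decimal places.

λ ≈ 13.2597

w1 = Pv₀ = (7·1 + 3·1 + 6·1; 3·1 + 2·1 + 3·1; 6·1 + 3·1 + 4·1) = (16, 8, 13)
Pw1 = (214, 103, 172)
w1·Pw1 = 16·214 + 8·103 + 13·172 = 6484; w1·w1 = 16·16 + 8·8 + 13·13 = 489
λ ≈ 6484/489 = 13.2597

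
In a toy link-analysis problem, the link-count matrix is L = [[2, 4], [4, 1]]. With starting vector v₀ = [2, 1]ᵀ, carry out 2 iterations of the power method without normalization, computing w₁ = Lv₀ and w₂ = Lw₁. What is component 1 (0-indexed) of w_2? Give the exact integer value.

w1 = Lv₀ = (2·2 + 4·1; 4·2 + 1·1) = (8, 9)
w2 = Lw1 = (2·8 + 4·9; 4·8 + 1·9) = (52, 41)
The requested component of w2 is 41.

41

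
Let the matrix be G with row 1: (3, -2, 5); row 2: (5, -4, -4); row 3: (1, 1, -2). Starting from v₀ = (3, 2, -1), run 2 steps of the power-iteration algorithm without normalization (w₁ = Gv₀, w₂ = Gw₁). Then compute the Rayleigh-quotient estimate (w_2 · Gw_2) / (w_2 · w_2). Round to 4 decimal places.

w1 = Gv₀ = (0, 11, 7)
w2 = Gw1 = (13, -72, -3)
Gw2 = (168, 365, -53)
w2·Gw2 = 13·168 + (-72)·365 + (-3)·(-53) = -23937; w2·w2 = 13·13 + (-72)·(-72) + (-3)·(-3) = 5362
λ ≈ -23937/5362 = -4.4642

λ ≈ -4.4642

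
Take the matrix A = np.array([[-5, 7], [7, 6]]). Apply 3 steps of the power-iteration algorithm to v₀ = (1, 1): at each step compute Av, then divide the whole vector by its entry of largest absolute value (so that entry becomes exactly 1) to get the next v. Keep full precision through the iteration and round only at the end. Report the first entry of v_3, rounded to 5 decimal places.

0.21358

Av0 = (2.000000, 13.000000); divide by 13.000000 → v1 = (0.153846, 1.000000)
Av1 = (6.230769, 7.076923); divide by 7.076923 → v2 = (0.880435, 1.000000)
Av2 = (2.597826, 12.163043); divide by 12.163043 → v3 = (0.213584, 1.000000)
Requested entry of v3: 239/1119 = 0.21358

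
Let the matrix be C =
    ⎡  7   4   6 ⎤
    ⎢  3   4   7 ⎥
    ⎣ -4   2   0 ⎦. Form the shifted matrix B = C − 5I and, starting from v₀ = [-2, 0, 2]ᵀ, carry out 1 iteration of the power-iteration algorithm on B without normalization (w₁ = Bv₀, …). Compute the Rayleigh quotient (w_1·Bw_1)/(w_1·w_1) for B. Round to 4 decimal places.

B = C − 5I has rows (2, 4, 6); (3, -1, 7); (-4, 2, -5)
w1 = Bv₀ = (8, 8, -2)
Bw1 = (36, 2, -6)
w1·Bw1 = 316; w1·w1 = 132; μ ≈ 316/132 = 2.3939

μ ≈ 2.3939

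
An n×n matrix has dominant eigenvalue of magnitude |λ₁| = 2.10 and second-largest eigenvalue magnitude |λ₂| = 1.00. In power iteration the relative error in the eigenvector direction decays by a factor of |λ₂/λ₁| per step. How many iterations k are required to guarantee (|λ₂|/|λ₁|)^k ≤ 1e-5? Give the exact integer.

|λ₂/λ₁| = 1.00/2.10 = 0.47619
Need k ≥ ln(1e-5) / ln(0.47619) = -11.5129 / -0.7419 ≈ 15.517
Smallest integer k satisfying the bound: 16

16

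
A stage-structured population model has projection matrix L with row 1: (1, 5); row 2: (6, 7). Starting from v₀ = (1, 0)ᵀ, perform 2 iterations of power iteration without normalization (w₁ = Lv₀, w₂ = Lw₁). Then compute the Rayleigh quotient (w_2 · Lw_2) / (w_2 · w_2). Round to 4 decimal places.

w1 = Lv₀ = (1, 6)
w2 = Lw1 = (31, 48)
Lw2 = (271, 522)
w2·Lw2 = 31·271 + 48·522 = 33457; w2·w2 = 31·31 + 48·48 = 3265
λ ≈ 33457/3265 = 10.2472

10.2472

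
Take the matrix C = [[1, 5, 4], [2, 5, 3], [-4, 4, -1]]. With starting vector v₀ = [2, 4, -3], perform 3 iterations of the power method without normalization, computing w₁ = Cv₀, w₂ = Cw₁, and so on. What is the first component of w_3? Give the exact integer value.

805

w1 = Cv₀ = (1·2 + 5·4 + 4·(-3); 2·2 + 5·4 + 3·(-3); (-4)·2 + 4·4 + (-1)·(-3)) = (10, 15, 11)
w2 = Cw1 = (1·10 + 5·15 + 4·11; 2·10 + 5·15 + 3·11; (-4)·10 + 4·15 + (-1)·11) = (129, 128, 9)
w3 = Cw2 = (805, 925, -13)
The requested component of w3 is 805.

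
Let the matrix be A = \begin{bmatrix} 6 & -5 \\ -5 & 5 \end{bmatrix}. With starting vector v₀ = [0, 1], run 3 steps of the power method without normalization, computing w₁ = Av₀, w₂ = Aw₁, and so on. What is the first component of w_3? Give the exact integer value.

w1 = Av₀ = (-5, 5)
w2 = Aw1 = (-55, 50)
w3 = Aw2 = (-580, 525)
The requested component of w3 is -580.

-580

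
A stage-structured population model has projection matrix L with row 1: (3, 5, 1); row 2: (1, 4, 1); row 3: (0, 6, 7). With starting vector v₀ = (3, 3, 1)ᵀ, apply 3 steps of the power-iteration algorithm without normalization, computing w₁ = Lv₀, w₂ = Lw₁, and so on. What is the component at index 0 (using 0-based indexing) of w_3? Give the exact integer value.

w1 = Lv₀ = (3·3 + 5·3 + 1·1; 1·3 + 4·3 + 1·1; 0·3 + 6·3 + 7·1) = (25, 16, 25)
w2 = Lw1 = (3·25 + 5·16 + 1·25; 1·25 + 4·16 + 1·25; 0·25 + 6·16 + 7·25) = (180, 114, 271)
w3 = Lw2 = (1381, 907, 2581)
The requested component of w3 is 1381.

1381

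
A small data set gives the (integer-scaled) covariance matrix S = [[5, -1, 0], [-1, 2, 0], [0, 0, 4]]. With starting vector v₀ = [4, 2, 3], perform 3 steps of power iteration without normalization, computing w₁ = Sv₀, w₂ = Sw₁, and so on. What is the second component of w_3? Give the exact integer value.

-126

w1 = Sv₀ = (5·4 + (-1)·2 + 0·3; (-1)·4 + 2·2 + 0·3; 0·4 + 0·2 + 4·3) = (18, 0, 12)
w2 = Sw1 = (5·18 + (-1)·0 + 0·12; (-1)·18 + 2·0 + 0·12; 0·18 + 0·0 + 4·12) = (90, -18, 48)
w3 = Sw2 = (468, -126, 192)
The requested component of w3 is -126.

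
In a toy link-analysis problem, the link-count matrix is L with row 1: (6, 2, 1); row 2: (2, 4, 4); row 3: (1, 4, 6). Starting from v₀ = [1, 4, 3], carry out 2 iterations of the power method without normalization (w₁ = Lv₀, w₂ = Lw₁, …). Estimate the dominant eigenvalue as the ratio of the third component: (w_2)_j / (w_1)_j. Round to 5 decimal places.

λ ≈ 9.91429

w1 = Lv₀ = (6·1 + 2·4 + 1·3; 2·1 + 4·4 + 4·3; 1·1 + 4·4 + 6·3) = (17, 30, 35)
w2 = Lw1 = (6·17 + 2·30 + 1·35; 2·17 + 4·30 + 4·35; 1·17 + 4·30 + 6·35) = (197, 294, 347)
Ratio at component: 347 / 35 = 9.91429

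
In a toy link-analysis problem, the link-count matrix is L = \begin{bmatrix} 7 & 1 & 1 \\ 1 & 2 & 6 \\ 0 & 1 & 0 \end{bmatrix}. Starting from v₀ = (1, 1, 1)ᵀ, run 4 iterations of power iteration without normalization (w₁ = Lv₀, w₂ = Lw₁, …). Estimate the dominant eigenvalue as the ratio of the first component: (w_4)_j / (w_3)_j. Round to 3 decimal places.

7.409

w1 = Lv₀ = (7·1 + 1·1 + 1·1; 1·1 + 2·1 + 6·1; 0·1 + 1·1 + 0·1) = (9, 9, 1)
w2 = Lw1 = (7·9 + 1·9 + 1·1; 1·9 + 2·9 + 6·1; 0·9 + 1·9 + 0·1) = (73, 33, 9)
w3 = Lw2 = (553, 193, 33)
w4 = Lw3 = (4097, 1137, 193)
Ratio at component: 4097 / 553 = 7.409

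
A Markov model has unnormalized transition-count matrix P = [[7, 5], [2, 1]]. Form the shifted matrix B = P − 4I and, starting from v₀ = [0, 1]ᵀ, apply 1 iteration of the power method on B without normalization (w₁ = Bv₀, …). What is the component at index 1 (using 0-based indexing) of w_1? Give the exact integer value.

-3

B = P − 4I has rows (3, 5); (2, -3)
w1 = Bv₀ = (5, -3)
Requested component of w1: -3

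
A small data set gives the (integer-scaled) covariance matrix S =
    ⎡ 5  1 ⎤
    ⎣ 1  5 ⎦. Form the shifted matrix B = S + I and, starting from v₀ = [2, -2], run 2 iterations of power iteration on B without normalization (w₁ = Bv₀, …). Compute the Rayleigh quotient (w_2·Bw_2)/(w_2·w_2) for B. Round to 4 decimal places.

5.0000

B = S + I has rows (6, 1); (1, 6)
w1 = Bv₀ = (6·2 + 1·(-2); 1·2 + 6·(-2)) = (10, -10)
w2 = Bw1 = (6·10 + 1·(-10); 1·10 + 6·(-10)) = (50, -50)
Bw2 = (250, -250)
w2·Bw2 = 25000; w2·w2 = 5000; μ ≈ 25000/5000 = 5.0000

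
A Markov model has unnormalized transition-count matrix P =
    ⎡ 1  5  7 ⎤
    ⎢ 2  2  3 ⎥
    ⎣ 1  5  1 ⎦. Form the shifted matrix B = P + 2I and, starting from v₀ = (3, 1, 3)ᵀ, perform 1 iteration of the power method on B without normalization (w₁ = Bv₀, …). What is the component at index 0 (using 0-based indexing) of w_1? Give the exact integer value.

B = P + 2I has rows (3, 5, 7); (2, 4, 3); (1, 5, 3)
w1 = Bv₀ = (35, 19, 17)
Requested component of w1: 35

35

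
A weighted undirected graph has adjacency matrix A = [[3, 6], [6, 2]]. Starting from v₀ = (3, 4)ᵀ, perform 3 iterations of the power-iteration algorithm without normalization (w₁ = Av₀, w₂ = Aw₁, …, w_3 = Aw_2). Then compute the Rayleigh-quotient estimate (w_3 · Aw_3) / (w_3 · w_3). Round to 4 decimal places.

w1 = Av₀ = (3·3 + 6·4; 6·3 + 2·4) = (33, 26)
w2 = Aw1 = (3·33 + 6·26; 6·33 + 2·26) = (255, 250)
w3 = Aw2 = (2265, 2030)
Aw3 = (18975, 17650)
w3·Aw3 = 2265·18975 + 2030·17650 = 78807875; w3·w3 = 2265·2265 + 2030·2030 = 9251125
λ ≈ 78807875/9251125 = 8.5187

8.5187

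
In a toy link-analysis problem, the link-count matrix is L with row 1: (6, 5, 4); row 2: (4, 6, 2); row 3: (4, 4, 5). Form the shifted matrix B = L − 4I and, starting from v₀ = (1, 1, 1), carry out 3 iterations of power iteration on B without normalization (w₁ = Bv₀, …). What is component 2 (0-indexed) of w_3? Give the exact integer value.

789

B = L − 4I has rows (2, 5, 4); (4, 2, 2); (4, 4, 1)
w1 = Bv₀ = (11, 8, 9)
w2 = Bw1 = (98, 78, 85)
w3 = Bw2 = (926, 718, 789)
Requested component of w3: 789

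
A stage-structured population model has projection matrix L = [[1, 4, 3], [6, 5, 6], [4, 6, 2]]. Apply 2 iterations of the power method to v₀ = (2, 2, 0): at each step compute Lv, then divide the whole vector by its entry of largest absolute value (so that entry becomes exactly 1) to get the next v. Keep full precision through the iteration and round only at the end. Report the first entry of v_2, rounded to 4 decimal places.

Lv0 = (10.00000, 22.00000, 20.00000); divide by 22.00000 → v1 = (0.45455, 1.00000, 0.90909)
Lv1 = (7.18182, 13.18182, 9.63636); divide by 13.18182 → v2 = (0.54483, 1.00000, 0.73103)
Requested entry of v2: 158/290 = 0.5448

0.5448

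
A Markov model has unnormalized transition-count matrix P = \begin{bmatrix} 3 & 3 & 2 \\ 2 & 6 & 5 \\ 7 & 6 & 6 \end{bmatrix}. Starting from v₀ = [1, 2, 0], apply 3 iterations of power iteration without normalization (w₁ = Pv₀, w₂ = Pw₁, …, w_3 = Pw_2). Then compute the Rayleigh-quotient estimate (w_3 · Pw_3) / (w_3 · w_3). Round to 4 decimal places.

13.5173

w1 = Pv₀ = (9, 14, 19)
w2 = Pw1 = (107, 197, 261)
w3 = Pw2 = (1434, 2701, 3497)
Pw3 = (19399, 36559, 47226)
w3·Pw3 = 1434·19399 + 2701·36559 + 3497·47226 = 291713347; w3·w3 = 1434·1434 + 2701·2701 + 3497·3497 = 21580766
λ ≈ 291713347/21580766 = 13.5173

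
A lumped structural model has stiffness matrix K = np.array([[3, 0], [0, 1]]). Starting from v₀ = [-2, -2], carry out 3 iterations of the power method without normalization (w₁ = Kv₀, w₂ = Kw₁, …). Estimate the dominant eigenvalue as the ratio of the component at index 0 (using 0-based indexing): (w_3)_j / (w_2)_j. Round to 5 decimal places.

λ ≈ 3.00000

w1 = Kv₀ = (-6, -2)
w2 = Kw1 = (-18, -2)
w3 = Kw2 = (-54, -2)
Ratio at component: -54 / -18 = 3.00000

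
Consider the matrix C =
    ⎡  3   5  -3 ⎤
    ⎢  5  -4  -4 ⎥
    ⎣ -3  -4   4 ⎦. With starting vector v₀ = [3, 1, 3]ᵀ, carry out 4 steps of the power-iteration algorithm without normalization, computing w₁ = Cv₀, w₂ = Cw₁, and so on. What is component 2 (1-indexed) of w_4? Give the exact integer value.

2197

w1 = Cv₀ = (5, -1, -1)
w2 = Cw1 = (13, 33, -15)
w3 = Cw2 = (249, -7, -231)
w4 = Cw3 = (1405, 2197, -1643)
The requested component of w4 is 2197.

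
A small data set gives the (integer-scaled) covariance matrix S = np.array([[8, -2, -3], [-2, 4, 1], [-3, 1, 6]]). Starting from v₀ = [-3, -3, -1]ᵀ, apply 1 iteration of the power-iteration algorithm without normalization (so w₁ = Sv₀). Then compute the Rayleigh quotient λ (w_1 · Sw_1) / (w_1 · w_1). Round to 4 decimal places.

5.7518

w1 = Sv₀ = (8·(-3) + (-2)·(-3) + (-3)·(-1); (-2)·(-3) + 4·(-3) + 1·(-1); (-3)·(-3) + 1·(-3) + 6·(-1)) = (-15, -7, 0)
Sw1 = (-106, 2, 38)
w1·Sw1 = (-15)·(-106) + (-7)·2 + 0·38 = 1576; w1·w1 = (-15)·(-15) + (-7)·(-7) + 0·0 = 274
λ ≈ 1576/274 = 5.7518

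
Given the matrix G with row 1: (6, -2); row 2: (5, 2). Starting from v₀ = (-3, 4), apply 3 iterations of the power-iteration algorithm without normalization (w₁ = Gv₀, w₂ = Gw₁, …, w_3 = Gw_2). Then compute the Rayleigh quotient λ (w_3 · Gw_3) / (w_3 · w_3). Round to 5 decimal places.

4.25325

w1 = Gv₀ = (-26, -7)
w2 = Gw1 = (-142, -144)
w3 = Gw2 = (-564, -998)
Gw3 = (-1388, -4816)
w3·Gw3 = (-564)·(-1388) + (-998)·(-4816) = 5589200; w3·w3 = (-564)·(-564) + (-998)·(-998) = 1314100
λ ≈ 5589200/1314100 = 4.25325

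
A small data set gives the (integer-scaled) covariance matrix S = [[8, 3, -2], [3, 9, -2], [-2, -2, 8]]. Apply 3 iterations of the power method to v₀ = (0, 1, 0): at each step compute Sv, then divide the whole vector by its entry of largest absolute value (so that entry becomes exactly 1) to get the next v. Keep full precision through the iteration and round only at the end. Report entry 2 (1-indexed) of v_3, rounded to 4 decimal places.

1.0000

Sv0 = (3.00000, 9.00000, -2.00000); divide by 9.00000 → v1 = (0.33333, 1.00000, -0.22222)
Sv1 = (6.11111, 10.44444, -4.44444); divide by 10.44444 → v2 = (0.58511, 1.00000, -0.42553)
Sv2 = (8.53191, 11.60638, -6.57447); divide by 11.60638 → v3 = (0.73511, 1.00000, -0.56645)
Requested entry of v3: 1091/1091 = 1.0000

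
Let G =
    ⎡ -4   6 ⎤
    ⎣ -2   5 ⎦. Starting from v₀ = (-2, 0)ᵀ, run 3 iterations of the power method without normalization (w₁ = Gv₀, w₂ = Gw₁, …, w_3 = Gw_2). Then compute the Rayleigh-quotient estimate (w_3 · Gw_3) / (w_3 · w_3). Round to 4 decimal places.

w1 = Gv₀ = (8, 4)
w2 = Gw1 = (-8, 4)
w3 = Gw2 = (56, 36)
Gw3 = (-8, 68)
w3·Gw3 = 56·(-8) + 36·68 = 2000; w3·w3 = 56·56 + 36·36 = 4432
λ ≈ 2000/4432 = 0.4513

0.4513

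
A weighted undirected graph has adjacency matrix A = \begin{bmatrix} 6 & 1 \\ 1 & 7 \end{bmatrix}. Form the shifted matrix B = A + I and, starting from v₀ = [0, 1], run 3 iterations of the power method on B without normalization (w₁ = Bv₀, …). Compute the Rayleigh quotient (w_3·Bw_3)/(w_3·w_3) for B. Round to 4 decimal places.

8.4855

B = A + I has rows (7, 1); (1, 8)
w1 = Bv₀ = (7·0 + 1·1; 1·0 + 8·1) = (1, 8)
w2 = Bw1 = (7·1 + 1·8; 1·1 + 8·8) = (15, 65)
w3 = Bw2 = (170, 535)
Bw3 = (1725, 4450)
w3·Bw3 = 2674000; w3·w3 = 315125; μ ≈ 2674000/315125 = 8.4855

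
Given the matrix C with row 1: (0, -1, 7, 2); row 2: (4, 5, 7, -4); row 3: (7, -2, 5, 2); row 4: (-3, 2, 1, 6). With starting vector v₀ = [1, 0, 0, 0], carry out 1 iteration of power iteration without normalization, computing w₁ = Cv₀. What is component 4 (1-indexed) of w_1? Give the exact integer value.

-3

w1 = Cv₀ = (0, 4, 7, -3)
The requested component of w1 is -3.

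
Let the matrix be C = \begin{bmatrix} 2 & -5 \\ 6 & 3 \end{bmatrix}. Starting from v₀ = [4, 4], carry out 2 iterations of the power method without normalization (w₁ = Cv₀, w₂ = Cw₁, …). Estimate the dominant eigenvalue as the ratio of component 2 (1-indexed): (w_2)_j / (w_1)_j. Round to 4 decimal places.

w1 = Cv₀ = (2·4 + (-5)·4; 6·4 + 3·4) = (-12, 36)
w2 = Cw1 = (2·(-12) + (-5)·36; 6·(-12) + 3·36) = (-204, 36)
Ratio at component: 36 / 36 = 1.0000

λ ≈ 1.0000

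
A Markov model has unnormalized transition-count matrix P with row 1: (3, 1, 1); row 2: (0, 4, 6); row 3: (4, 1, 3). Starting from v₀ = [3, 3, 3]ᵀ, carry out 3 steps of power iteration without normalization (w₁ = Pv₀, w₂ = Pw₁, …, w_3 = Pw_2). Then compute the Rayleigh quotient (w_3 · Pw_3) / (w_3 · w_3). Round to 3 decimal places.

7.369

w1 = Pv₀ = (15, 30, 24)
w2 = Pw1 = (99, 264, 162)
w3 = Pw2 = (723, 2028, 1146)
Pw3 = (5343, 14988, 8358)
w3·Pw3 = 723·5343 + 2028·14988 + 1146·8358 = 43836921; w3·w3 = 723·723 + 2028·2028 + 1146·1146 = 5948829
λ ≈ 43836921/5948829 = 7.369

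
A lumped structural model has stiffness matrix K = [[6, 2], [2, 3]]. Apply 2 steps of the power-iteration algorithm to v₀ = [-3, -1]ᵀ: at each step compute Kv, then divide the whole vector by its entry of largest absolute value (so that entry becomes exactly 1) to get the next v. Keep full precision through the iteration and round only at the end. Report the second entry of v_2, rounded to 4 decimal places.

Kv0 = (-20.00000, -9.00000); divide by -20.00000 → v1 = (1.00000, 0.45000)
Kv1 = (6.90000, 3.35000); divide by 6.90000 → v2 = (1.00000, 0.48551)
Requested entry of v2: -67/-138 = 0.4855

0.4855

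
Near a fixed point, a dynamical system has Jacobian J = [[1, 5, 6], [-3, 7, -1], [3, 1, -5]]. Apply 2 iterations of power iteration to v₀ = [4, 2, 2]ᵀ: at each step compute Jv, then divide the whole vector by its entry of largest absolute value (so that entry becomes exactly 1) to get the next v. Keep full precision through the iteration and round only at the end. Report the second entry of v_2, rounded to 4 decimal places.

1.0000

Jv0 = (26.00000, 0.00000, 4.00000); divide by 26.00000 → v1 = (1.00000, 0.00000, 0.15385)
Jv1 = (1.92308, -3.15385, 2.23077); divide by -3.15385 → v2 = (-0.60976, 1.00000, -0.70732)
Requested entry of v2: -82/-82 = 1.0000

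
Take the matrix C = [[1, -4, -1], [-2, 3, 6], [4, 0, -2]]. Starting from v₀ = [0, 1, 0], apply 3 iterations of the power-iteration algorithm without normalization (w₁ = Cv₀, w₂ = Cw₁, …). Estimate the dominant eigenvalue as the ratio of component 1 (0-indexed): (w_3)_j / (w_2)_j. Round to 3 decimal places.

w1 = Cv₀ = (1·0 + (-4)·1 + (-1)·0; (-2)·0 + 3·1 + 6·0; 4·0 + 0·1 + (-2)·0) = (-4, 3, 0)
w2 = Cw1 = (1·(-4) + (-4)·3 + (-1)·0; (-2)·(-4) + 3·3 + 6·0; 4·(-4) + 0·3 + (-2)·0) = (-16, 17, -16)
w3 = Cw2 = (-68, -13, -32)
Ratio at component: -13 / 17 = -0.765

λ ≈ -0.765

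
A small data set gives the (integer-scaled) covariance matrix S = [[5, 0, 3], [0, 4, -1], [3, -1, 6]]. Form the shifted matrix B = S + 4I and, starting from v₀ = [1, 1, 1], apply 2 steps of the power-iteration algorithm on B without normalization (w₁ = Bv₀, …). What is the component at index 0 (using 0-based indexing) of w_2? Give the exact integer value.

B = S + 4I has rows (9, 0, 3); (0, 8, -1); (3, -1, 10)
w1 = Bv₀ = (12, 7, 12)
w2 = Bw1 = (144, 44, 149)
Requested component of w2: 144

144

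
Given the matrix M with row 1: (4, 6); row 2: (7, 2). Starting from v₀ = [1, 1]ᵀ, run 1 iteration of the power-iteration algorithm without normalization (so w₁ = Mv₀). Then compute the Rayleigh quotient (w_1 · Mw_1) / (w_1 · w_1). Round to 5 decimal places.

λ ≈ 9.56906

w1 = Mv₀ = (4·1 + 6·1; 7·1 + 2·1) = (10, 9)
Mw1 = (94, 88)
w1·Mw1 = 10·94 + 9·88 = 1732; w1·w1 = 10·10 + 9·9 = 181
λ ≈ 1732/181 = 9.56906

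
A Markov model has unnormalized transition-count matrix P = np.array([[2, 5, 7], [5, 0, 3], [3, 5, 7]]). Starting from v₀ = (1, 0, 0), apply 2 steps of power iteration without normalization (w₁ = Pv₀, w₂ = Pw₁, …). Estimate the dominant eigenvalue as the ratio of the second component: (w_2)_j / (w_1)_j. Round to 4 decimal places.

3.8000

w1 = Pv₀ = (2·1 + 5·0 + 7·0; 5·1 + 0·0 + 3·0; 3·1 + 5·0 + 7·0) = (2, 5, 3)
w2 = Pw1 = (2·2 + 5·5 + 7·3; 5·2 + 0·5 + 3·3; 3·2 + 5·5 + 7·3) = (50, 19, 52)
Ratio at component: 19 / 5 = 3.8000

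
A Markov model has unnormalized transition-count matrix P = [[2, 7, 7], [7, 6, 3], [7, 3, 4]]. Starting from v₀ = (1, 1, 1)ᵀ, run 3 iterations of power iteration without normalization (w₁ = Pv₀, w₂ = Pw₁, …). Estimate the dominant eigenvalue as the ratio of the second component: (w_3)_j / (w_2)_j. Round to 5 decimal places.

15.36800

w1 = Pv₀ = (16, 16, 14)
w2 = Pw1 = (242, 250, 216)
w3 = Pw2 = (3746, 3842, 3308)
Ratio at component: 3842 / 250 = 15.36800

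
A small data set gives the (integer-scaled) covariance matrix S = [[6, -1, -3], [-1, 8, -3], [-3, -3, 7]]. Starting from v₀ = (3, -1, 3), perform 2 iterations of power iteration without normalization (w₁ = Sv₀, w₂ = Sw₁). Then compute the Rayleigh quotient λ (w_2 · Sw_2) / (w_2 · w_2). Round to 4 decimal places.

w1 = Sv₀ = (10, -20, 15)
w2 = Sw1 = (35, -215, 135)
Sw2 = (20, -2160, 1485)
w2·Sw2 = 35·20 + (-215)·(-2160) + 135·1485 = 665575; w2·w2 = 35·35 + (-215)·(-215) + 135·135 = 65675
λ ≈ 665575/65675 = 10.1344

10.1344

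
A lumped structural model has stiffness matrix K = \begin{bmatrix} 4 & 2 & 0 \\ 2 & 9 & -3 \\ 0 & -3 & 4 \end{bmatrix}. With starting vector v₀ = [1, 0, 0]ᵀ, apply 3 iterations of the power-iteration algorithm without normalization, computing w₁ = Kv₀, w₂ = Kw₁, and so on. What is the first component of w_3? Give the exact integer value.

132

w1 = Kv₀ = (4·1 + 2·0 + 0·0; 2·1 + 9·0 + (-3)·0; 0·1 + (-3)·0 + 4·0) = (4, 2, 0)
w2 = Kw1 = (4·4 + 2·2 + 0·0; 2·4 + 9·2 + (-3)·0; 0·4 + (-3)·2 + 4·0) = (20, 26, -6)
w3 = Kw2 = (132, 292, -102)
The requested component of w3 is 132.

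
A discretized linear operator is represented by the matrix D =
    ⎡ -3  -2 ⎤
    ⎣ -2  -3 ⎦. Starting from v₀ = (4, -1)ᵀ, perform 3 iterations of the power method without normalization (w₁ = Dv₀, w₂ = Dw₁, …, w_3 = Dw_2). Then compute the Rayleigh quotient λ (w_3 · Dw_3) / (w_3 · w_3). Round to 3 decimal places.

w1 = Dv₀ = (-10, -5)
w2 = Dw1 = (40, 35)
w3 = Dw2 = (-190, -185)
Dw3 = (940, 935)
w3·Dw3 = (-190)·940 + (-185)·935 = -351575; w3·w3 = (-190)·(-190) + (-185)·(-185) = 70325
λ ≈ -351575/70325 = -4.999

λ ≈ -4.999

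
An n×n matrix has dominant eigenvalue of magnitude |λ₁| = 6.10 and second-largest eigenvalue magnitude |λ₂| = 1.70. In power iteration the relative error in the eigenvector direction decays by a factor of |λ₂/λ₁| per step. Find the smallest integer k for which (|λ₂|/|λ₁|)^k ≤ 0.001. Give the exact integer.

6

|λ₂/λ₁| = 1.70/6.10 = 0.27869
Need k ≥ ln(0.001) / ln(0.27869) = -6.9078 / -1.2777 ≈ 5.407
Smallest integer k satisfying the bound: 6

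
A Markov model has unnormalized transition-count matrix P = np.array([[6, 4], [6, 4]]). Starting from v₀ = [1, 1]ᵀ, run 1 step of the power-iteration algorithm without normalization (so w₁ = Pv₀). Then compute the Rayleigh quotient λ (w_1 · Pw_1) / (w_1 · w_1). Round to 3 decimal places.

λ ≈ 10.000

w1 = Pv₀ = (10, 10)
Pw1 = (100, 100)
w1·Pw1 = 10·100 + 10·100 = 2000; w1·w1 = 10·10 + 10·10 = 200
λ ≈ 2000/200 = 10.000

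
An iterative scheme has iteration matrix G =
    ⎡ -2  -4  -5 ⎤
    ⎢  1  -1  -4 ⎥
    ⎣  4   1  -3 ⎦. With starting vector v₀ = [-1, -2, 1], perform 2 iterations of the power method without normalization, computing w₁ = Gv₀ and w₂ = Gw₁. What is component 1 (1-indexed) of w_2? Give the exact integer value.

w1 = Gv₀ = ((-2)·(-1) + (-4)·(-2) + (-5)·1; 1·(-1) + (-1)·(-2) + (-4)·1; 4·(-1) + 1·(-2) + (-3)·1) = (5, -3, -9)
w2 = Gw1 = ((-2)·5 + (-4)·(-3) + (-5)·(-9); 1·5 + (-1)·(-3) + (-4)·(-9); 4·5 + 1·(-3) + (-3)·(-9)) = (47, 44, 44)
The requested component of w2 is 47.

47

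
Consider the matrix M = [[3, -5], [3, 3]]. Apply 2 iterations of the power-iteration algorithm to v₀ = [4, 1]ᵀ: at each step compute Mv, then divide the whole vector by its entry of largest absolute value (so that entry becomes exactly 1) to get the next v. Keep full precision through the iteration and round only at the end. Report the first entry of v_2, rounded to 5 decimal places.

-0.81818

Mv0 = (7.000000, 15.000000); divide by 15.000000 → v1 = (0.466667, 1.000000)
Mv1 = (-3.600000, 4.400000); divide by 4.400000 → v2 = (-0.818182, 1.000000)
Requested entry of v2: -54/66 = -0.81818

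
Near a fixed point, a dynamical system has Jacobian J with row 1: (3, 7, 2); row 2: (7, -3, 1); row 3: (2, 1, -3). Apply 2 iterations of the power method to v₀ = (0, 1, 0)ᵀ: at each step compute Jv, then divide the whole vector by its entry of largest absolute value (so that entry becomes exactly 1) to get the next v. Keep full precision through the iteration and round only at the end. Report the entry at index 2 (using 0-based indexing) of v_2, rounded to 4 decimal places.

Jv0 = (7.00000, -3.00000, 1.00000); divide by 7.00000 → v1 = (1.00000, -0.42857, 0.14286)
Jv1 = (0.28571, 8.42857, 1.14286); divide by 8.42857 → v2 = (0.03390, 1.00000, 0.13559)
Requested entry of v2: 8/59 = 0.1356

0.1356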